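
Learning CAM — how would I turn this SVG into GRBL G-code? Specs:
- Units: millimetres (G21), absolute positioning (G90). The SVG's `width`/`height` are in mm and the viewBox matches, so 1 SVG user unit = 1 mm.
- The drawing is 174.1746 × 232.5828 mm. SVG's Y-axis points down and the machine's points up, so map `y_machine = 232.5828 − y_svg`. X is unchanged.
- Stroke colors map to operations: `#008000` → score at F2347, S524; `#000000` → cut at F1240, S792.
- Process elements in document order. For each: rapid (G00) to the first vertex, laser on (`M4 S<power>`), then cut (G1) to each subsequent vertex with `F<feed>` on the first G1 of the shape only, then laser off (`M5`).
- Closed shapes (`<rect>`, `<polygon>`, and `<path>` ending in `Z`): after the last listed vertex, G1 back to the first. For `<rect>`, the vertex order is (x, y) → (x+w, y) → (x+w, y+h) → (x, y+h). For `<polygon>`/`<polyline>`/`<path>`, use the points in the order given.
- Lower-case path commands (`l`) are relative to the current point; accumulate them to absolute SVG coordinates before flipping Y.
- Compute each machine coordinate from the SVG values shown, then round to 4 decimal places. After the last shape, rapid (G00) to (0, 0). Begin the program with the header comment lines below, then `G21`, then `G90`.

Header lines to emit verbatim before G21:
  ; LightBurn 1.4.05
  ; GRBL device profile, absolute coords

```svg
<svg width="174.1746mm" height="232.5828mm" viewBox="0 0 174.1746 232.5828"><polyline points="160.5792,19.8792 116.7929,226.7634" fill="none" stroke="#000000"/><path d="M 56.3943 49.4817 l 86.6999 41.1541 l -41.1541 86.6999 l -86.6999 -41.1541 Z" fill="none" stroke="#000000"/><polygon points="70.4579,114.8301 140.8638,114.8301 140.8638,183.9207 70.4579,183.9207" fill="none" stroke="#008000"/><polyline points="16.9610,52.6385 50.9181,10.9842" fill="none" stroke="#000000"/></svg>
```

; LightBurn 1.4.05
; GRBL device profile, absolute coords
G21
G90
G00 X160.5792 Y212.7036
M4 S792
G1 X116.7929 Y5.8194 F1240
M5
G00 X56.3943 Y183.1011
M4 S792
G1 X143.0942 Y141.9470 F1240
G1 X101.9401 Y55.2471
G1 X15.2402 Y96.4012
G1 X56.3943 Y183.1011
M5
G00 X70.4579 Y117.7527
M4 S524
G1 X140.8638 Y117.7527 F2347
G1 X140.8638 Y48.6621
G1 X70.4579 Y48.6621
G1 X70.4579 Y117.7527
M5
G00 X16.9610 Y179.9443
M4 S792
G1 X50.9181 Y221.5986 F1240
M5
G00 X0.0000 Y0.0000

1 u = 1 mm; y_m = 232.5828 − y.

[1] `<polyline>` line segment, #000000→cut S792 F1240: (160.5792,212.7036) → (116.7929,5.8194)

[2] `<path>` regular polygon, #000000→cut S792 F1240: (56.3943,183.1011) → (143.0942,141.9470) → (101.9401,55.2471) → (15.2402,96.4012) → (56.3943,183.1011) (closed)

[3] `<polygon>` rectangle, #008000→score S524 F2347: (70.4579,117.7527) → (140.8638,117.7527) → (140.8638,48.6621) → (70.4579,48.6621) → (70.4579,117.7527) (closed)

[4] `<polyline>` line segment, #000000→cut S792 F1240: (16.9610,179.9443) → (50.9181,221.5986)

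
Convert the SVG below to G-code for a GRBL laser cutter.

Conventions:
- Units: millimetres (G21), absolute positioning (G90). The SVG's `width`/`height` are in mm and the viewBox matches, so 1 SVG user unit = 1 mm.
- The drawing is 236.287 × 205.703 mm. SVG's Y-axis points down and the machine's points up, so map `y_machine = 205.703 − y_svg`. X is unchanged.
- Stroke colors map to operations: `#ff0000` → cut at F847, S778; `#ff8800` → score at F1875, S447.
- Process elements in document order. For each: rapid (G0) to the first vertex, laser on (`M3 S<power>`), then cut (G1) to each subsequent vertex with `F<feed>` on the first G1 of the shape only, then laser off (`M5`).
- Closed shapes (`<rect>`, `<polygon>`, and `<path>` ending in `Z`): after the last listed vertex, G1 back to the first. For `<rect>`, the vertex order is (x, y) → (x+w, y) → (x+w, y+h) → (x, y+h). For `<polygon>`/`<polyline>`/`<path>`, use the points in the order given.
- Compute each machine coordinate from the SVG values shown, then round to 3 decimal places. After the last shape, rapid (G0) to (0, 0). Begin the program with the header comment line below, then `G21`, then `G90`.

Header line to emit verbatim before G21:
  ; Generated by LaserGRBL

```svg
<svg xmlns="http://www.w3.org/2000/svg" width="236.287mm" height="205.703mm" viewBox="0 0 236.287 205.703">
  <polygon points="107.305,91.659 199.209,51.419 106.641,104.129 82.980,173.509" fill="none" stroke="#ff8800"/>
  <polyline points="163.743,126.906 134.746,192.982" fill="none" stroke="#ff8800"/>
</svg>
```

1 u = 1 mm; y_m = 205.703 − y.

[1] `<polygon>` closed polygon, #ff8800→score S447 F1875: (107.305,114.044) → (199.209,154.284) → (106.641,101.574) → (82.980,32.194) → (107.305,114.044) (closed)

[2] `<polyline>` line segment, #ff8800→score S447 F1875: (163.743,78.797) → (134.746,12.721)

; Generated by LaserGRBL
G21
G90
G0 X107.305 Y114.044
M3 S447
G1 X199.209 Y154.284 F1875
G1 X106.641 Y101.574
G1 X82.980 Y32.194
G1 X107.305 Y114.044
M5
G0 X163.743 Y78.797
M3 S447
G1 X134.746 Y12.721 F1875
M5
G0 X0.000 Y0.000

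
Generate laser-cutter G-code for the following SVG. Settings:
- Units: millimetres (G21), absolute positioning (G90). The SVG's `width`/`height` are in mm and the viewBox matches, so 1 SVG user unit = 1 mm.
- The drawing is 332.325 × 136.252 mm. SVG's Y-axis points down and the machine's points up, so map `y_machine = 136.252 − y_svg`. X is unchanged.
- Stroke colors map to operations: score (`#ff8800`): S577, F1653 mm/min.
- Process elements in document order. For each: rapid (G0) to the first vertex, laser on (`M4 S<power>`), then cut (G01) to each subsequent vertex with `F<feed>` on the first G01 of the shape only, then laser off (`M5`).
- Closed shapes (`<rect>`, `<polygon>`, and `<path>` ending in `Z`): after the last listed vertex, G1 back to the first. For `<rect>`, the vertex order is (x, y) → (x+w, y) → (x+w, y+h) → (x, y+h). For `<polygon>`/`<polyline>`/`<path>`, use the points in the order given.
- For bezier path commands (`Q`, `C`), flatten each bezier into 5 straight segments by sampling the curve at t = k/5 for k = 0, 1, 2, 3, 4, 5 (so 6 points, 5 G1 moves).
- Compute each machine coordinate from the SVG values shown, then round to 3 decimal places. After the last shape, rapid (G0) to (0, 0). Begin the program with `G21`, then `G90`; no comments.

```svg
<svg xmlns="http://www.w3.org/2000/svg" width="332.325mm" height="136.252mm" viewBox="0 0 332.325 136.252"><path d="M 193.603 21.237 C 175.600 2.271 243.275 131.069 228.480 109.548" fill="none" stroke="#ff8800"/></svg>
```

Since the viewBox matches the mm dimensions, user units are millimetres directly. The only transform is the Y-flip y_m = 136.252 − y_svg.

Shape 1 is a cubic bezier drawn with `<path>`. Its stroke #ff8800 means score at S577, F1653. After flipping Y the toolpath is (193.603,115.015) → (191.737,111.048) → (202.363,85.925) → (217.410,53.955) → (228.806,29.445) → (228.480,26.704).

G21
G90
G0 X193.603 Y115.015
M4 S577
G01 X191.737 Y111.048 F1653
G01 X202.363 Y85.925
G01 X217.410 Y53.955
G01 X228.806 Y29.445
G01 X228.480 Y26.704
M5
G0 X0.000 Y0.000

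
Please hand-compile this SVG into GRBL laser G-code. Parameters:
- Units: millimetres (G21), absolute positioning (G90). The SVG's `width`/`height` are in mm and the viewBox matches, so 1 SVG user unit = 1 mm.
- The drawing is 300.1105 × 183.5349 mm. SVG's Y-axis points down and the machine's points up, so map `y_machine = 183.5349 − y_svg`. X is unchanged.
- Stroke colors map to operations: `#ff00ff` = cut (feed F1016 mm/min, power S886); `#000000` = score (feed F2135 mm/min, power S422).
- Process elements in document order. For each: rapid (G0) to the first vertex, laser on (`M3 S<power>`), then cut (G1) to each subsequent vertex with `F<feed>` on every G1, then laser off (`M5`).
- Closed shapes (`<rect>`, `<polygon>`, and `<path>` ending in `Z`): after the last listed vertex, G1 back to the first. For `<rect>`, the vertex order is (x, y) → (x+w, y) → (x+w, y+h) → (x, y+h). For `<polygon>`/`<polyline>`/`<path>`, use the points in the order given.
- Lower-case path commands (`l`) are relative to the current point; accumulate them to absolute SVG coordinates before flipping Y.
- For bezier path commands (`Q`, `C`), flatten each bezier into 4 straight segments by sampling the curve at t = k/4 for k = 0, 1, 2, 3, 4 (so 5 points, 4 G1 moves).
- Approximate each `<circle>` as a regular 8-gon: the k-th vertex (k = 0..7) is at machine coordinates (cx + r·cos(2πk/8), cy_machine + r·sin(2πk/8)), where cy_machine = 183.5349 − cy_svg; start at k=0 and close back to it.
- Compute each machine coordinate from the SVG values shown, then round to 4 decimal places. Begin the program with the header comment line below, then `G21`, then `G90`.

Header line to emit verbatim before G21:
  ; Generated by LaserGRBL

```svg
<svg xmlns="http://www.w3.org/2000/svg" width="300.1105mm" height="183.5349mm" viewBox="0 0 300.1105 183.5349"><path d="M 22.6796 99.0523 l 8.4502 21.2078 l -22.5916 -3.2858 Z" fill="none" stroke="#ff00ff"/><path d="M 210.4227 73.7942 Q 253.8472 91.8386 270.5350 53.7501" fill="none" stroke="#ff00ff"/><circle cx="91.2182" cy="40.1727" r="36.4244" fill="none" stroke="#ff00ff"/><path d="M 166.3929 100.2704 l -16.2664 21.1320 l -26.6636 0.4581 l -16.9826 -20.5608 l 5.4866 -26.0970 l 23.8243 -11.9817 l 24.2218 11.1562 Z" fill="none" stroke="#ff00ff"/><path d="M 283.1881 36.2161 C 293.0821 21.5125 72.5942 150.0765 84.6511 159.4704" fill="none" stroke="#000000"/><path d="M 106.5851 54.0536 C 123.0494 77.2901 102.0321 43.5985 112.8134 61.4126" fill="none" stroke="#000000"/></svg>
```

1 u = 1 mm; y_m = 183.5349 − y.

[1] `<path>` regular polygon, #ff00ff→cut S886 F1016: (22.6796,84.4826) → (31.1298,63.2748) → (8.5382,66.5606) → (22.6796,84.4826) (closed)

[2] `<path>` quadratic bezier, #ff00ff→cut S886 F1016: (210.4227,109.7407) → (230.4639,104.2268) → (247.1630,105.7295) → (260.5201,114.2489) → (270.5350,129.7848)

[3] `<circle>` circle, #ff00ff→cut S886 F1016: (127.6426,143.3622) → (116.9741,169.1181) → (91.2182,179.7866) → (65.4623,169.1181) → (54.7938,143.3622) → (65.4623,117.6063) → (91.2182,106.9378) → (116.9741,117.6063) → (127.6426,143.3622) (closed)

[4] `<path>` regular polygon, #ff00ff→cut S886 F1016: (166.3929,83.2645) → (150.1265,62.1325) → (123.4629,61.6744) → (106.4803,82.2352) → (111.9669,108.3322) → (135.7912,120.3139) → (160.0130,109.1577) → (166.3929,83.2645) (closed)

[5] `<path>` cubic bezier, #000000→score S422 F2135: (283.1881,147.3188) → (254.6452,135.5844) → (183.1085,94.7282) → (111.9773,49.3537) → (84.6511,24.0645)

[6] `<path>` cubic bezier, #000000→score S422 F2135: (106.5851,129.4813) → (112.9880,121.0337) → (111.8304,123.7684) → (109.6072,127.5198) → (112.8134,122.1223)

; Generated by LaserGRBL
G21
G90
G0 X22.6796 Y84.4826
M3 S886
G1 X31.1298 Y63.2748 F1016
G1 X8.5382 Y66.5606 F1016
G1 X22.6796 Y84.4826 F1016
M5
G0 X210.4227 Y109.7407
M3 S886
G1 X230.4639 Y104.2268 F1016
G1 X247.1630 Y105.7295 F1016
G1 X260.5201 Y114.2489 F1016
G1 X270.5350 Y129.7848 F1016
M5
G0 X127.6426 Y143.3622
M3 S886
G1 X116.9741 Y169.1181 F1016
G1 X91.2182 Y179.7866 F1016
G1 X65.4623 Y169.1181 F1016
G1 X54.7938 Y143.3622 F1016
G1 X65.4623 Y117.6063 F1016
G1 X91.2182 Y106.9378 F1016
G1 X116.9741 Y117.6063 F1016
G1 X127.6426 Y143.3622 F1016
M5
G0 X166.3929 Y83.2645
M3 S886
G1 X150.1265 Y62.1325 F1016
G1 X123.4629 Y61.6744 F1016
G1 X106.4803 Y82.2352 F1016
G1 X111.9669 Y108.3322 F1016
G1 X135.7912 Y120.3139 F1016
G1 X160.0130 Y109.1577 F1016
G1 X166.3929 Y83.2645 F1016
M5
G0 X283.1881 Y147.3188
M3 S422
G1 X254.6452 Y135.5844 F2135
G1 X183.1085 Y94.7282 F2135
G1 X111.9773 Y49.3537 F2135
G1 X84.6511 Y24.0645 F2135
M5
G0 X106.5851 Y129.4813
M3 S422
G1 X112.9880 Y121.0337 F2135
G1 X111.8304 Y123.7684 F2135
G1 X109.6072 Y127.5198 F2135
G1 X112.8134 Y122.1223 F2135
M5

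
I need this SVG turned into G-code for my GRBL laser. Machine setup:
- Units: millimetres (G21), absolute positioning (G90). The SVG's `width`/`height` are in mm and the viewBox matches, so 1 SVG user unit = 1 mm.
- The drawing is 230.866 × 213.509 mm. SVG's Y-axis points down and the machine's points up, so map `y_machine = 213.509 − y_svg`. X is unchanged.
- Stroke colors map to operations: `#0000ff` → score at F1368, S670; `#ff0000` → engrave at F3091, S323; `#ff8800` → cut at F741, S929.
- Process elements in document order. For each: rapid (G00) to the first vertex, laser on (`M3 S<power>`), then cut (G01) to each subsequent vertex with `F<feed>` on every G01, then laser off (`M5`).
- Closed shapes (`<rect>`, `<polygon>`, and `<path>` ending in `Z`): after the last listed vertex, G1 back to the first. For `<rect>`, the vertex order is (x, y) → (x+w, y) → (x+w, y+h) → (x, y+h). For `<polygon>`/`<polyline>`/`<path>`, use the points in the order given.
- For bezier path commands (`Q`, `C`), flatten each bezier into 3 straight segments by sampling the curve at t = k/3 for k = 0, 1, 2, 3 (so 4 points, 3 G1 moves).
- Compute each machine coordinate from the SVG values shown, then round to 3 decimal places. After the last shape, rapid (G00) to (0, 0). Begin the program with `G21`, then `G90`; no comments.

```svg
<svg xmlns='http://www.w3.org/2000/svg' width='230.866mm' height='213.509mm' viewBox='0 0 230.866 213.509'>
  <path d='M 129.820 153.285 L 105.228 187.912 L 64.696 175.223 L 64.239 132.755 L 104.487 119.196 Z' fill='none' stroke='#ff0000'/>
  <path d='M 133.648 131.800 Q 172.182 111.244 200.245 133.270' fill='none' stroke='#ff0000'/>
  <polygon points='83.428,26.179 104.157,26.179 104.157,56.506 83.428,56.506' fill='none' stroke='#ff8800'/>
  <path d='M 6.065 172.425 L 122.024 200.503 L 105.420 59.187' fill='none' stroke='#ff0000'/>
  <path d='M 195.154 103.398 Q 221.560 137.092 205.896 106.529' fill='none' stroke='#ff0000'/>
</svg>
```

1 u = 1 mm; y_m = 213.509 − y.

[1] `<path>` regular polygon, #ff0000→engrave S323 F3091: (129.820,60.224) → (105.228,25.597) → (64.696,38.286) → (64.239,80.754) → (104.487,94.313) → (129.820,60.224) (closed)

[2] `<path>` quadratic bezier, #ff0000→engrave S323 F3091: (133.648,81.709) → (158.174,90.682) → (180.373,90.192) → (200.245,80.239)

[3] `<polygon>` rectangle, #ff8800→cut S929 F741: (83.428,187.330) → (104.157,187.330) → (104.157,157.003) → (83.428,157.003) → (83.428,187.330) (closed)

[4] `<path>` open polyline, #ff0000→engrave S323 F3091: (6.065,41.084) → (122.024,13.006) → (105.420,154.322)

[5] `<path>` quadratic bezier, #ff0000→engrave S323 F3091: (195.154,110.111) → (208.084,94.788) → (211.664,93.744) → (205.896,106.980)

G21
G90
G00 X129.820 Y60.224
M3 S323
G01 X105.228 Y25.597 F3091
G01 X64.696 Y38.286 F3091
G01 X64.239 Y80.754 F3091
G01 X104.487 Y94.313 F3091
G01 X129.820 Y60.224 F3091
M5
G00 X133.648 Y81.709
M3 S323
G01 X158.174 Y90.682 F3091
G01 X180.373 Y90.192 F3091
G01 X200.245 Y80.239 F3091
M5
G00 X83.428 Y187.330
M3 S929
G01 X104.157 Y187.330 F741
G01 X104.157 Y157.003 F741
G01 X83.428 Y157.003 F741
G01 X83.428 Y187.330 F741
M5
G00 X6.065 Y41.084
M3 S323
G01 X122.024 Y13.006 F3091
G01 X105.420 Y154.322 F3091
M5
G00 X195.154 Y110.111
M3 S323
G01 X208.084 Y94.788 F3091
G01 X211.664 Y93.744 F3091
G01 X205.896 Y106.980 F3091
M5
G00 X0.000 Y0.000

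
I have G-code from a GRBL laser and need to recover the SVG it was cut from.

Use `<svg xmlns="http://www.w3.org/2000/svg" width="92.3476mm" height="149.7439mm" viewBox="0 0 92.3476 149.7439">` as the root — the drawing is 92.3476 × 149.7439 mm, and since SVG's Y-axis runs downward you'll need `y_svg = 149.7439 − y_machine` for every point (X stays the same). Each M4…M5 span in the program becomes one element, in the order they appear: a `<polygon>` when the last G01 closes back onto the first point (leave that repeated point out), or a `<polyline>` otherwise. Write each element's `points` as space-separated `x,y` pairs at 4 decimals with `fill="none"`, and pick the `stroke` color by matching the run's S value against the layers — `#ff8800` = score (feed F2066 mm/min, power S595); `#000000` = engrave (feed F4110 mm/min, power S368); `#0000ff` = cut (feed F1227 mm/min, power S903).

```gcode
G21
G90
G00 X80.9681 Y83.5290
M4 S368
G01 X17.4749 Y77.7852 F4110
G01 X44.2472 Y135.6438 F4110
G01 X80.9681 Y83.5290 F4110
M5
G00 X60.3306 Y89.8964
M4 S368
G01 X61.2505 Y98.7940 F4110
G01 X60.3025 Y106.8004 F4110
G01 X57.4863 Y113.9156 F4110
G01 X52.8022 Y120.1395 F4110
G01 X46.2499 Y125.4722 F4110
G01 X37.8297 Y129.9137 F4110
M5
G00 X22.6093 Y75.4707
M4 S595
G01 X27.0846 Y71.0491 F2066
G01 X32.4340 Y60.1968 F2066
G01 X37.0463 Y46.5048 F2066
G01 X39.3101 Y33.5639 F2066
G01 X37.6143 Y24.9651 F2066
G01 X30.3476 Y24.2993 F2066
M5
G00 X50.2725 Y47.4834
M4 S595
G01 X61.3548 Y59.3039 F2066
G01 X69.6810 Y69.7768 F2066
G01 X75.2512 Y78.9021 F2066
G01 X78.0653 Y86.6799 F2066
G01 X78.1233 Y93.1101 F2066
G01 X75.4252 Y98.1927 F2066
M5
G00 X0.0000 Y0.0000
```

<svg xmlns="http://www.w3.org/2000/svg" width="92.3476mm" height="149.7439mm" viewBox="0 0 92.3476 149.7439">
  <polygon points="80.9681,66.2149 17.4749,71.9587 44.2472,14.1001" fill="none" stroke="#000000"/>
  <polyline points="60.3306,59.8475 61.2505,50.9499 60.3025,42.9435 57.4863,35.8283 52.8022,29.6044 46.2499,24.2717 37.8297,19.8302" fill="none" stroke="#000000"/>
  <polyline points="22.6093,74.2732 27.0846,78.6948 32.4340,89.5471 37.0463,103.2391 39.3101,116.1800 37.6143,124.7788 30.3476,125.4446" fill="none" stroke="#ff8800"/>
  <polyline points="50.2725,102.2605 61.3548,90.4400 69.6810,79.9671 75.2512,70.8418 78.0653,63.0640 78.1233,56.6338 75.4252,51.5512" fill="none" stroke="#ff8800"/>
</svg>

y_svg = 149.7439 − y_m.

[1] S368→`#000000` (engrave); closed run; points: 80.9681,66.2149 17.4749,71.9587 44.2472,14.1001

[2] S368→`#000000` (engrave); open run; points: 60.3306,59.8475 61.2505,50.9499 60.3025,42.9435 57.4863,35.8283 52.8022,29.6044 46.2499,24.2717 37.8297,19.8302

[3] S595→`#ff8800` (score); open run; points: 22.6093,74.2732 27.0846,78.6948 32.4340,89.5471 37.0463,103.2391 39.3101,116.1800 37.6143,124.7788 30.3476,125.4446

[4] S595→`#ff8800` (score); open run; points: 50.2725,102.2605 61.3548,90.4400 69.6810,79.9671 75.2512,70.8418 78.0653,63.0640 78.1233,56.6338 75.4252,51.5512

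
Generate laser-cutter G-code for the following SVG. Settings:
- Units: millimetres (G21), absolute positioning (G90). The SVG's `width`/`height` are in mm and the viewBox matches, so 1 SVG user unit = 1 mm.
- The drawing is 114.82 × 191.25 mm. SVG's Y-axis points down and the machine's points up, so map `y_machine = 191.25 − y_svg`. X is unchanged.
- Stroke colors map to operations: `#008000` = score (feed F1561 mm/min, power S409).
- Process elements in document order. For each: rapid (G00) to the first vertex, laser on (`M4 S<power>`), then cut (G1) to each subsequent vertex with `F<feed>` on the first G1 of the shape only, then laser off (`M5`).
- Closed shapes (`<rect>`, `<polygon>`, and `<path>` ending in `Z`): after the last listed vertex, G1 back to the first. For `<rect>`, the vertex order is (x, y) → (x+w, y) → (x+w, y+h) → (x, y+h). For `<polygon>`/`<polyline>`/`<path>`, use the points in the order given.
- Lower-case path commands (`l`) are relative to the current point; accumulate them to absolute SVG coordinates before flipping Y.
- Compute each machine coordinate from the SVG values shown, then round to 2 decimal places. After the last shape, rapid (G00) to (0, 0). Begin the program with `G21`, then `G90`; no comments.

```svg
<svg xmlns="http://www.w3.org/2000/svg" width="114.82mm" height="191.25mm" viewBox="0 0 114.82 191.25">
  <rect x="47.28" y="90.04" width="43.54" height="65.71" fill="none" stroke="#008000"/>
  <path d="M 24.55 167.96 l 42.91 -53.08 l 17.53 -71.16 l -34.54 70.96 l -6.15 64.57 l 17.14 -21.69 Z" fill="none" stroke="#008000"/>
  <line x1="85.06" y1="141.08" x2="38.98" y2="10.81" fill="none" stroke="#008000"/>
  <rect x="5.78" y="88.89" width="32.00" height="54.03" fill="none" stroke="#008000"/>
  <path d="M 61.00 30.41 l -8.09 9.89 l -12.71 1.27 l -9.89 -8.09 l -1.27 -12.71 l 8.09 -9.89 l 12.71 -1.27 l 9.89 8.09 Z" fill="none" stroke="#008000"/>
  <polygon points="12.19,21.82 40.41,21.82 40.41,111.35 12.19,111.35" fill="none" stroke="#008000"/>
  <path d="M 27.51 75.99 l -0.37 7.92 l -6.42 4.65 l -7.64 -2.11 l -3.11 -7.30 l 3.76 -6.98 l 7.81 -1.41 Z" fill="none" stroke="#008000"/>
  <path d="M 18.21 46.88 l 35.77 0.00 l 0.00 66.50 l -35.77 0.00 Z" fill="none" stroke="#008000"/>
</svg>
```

viewBox `0 0 114.82 191.25` with mm width/height → 1 unit = 1 mm. Flip: y_m = 191.25 − y_svg.

**Shape 1** — `<rect>` rectangle, stroke `#008000` → score (S409, F1561). Machine vertices: (47.28,101.21) → (90.82,101.21) → (90.82,35.50) → (47.28,35.50) → (47.28,101.21). Closed: final G1 returns to the first vertex.

**Shape 2** — `<path>` closed polygon, stroke `#008000` → score (S409, F1561). Machine vertices: (24.55,23.29) → (67.46,76.37) → (84.99,147.53) → (50.45,76.57) → (44.30,12.00) → (61.44,33.69) → (24.55,23.29). Closed: final G1 returns to the first vertex.

**Shape 3** — `<line>` line segment, stroke `#008000` → score (S409, F1561). Machine vertices: (85.06,50.17) → (38.98,180.44). Open path.

**Shape 4** — `<rect>` rectangle, stroke `#008000` → score (S409, F1561). Machine vertices: (5.78,102.36) → (37.78,102.36) → (37.78,48.33) → (5.78,48.33) → (5.78,102.36). Closed: final G1 returns to the first vertex.

**Shape 5** — `<path>` regular polygon, stroke `#008000` → score (S409, F1561). Machine vertices: (61.00,160.84) → (52.91,150.95) → (40.20,149.68) → (30.31,157.77) → (29.04,170.48) → (37.13,180.37) → (49.84,181.64) → (59.73,173.55) → (61.00,160.84). Closed: final G1 returns to the first vertex.

**Shape 6** — `<polygon>` rectangle, stroke `#008000` → score (S409, F1561). Machine vertices: (12.19,169.43) → (40.41,169.43) → (40.41,79.90) → (12.19,79.90) → (12.19,169.43). Closed: final G1 returns to the first vertex.

**Shape 7** — `<path>` regular polygon, stroke `#008000` → score (S409, F1561). Machine vertices: (27.51,115.26) → (27.14,107.34) → (20.72,102.69) → (13.08,104.80) → (9.97,112.10) → (13.73,119.08) → (21.54,120.49) → (27.51,115.26). Closed: final G1 returns to the first vertex.

**Shape 8** — `<path>` rectangle, stroke `#008000` → score (S409, F1561). Machine vertices: (18.21,144.37) → (53.98,144.37) → (53.98,77.87) → (18.21,77.87) → (18.21,144.37). Closed: final G1 returns to the first vertex.

G21
G90
G00 X47.28 Y101.21
M4 S409
G1 X90.82 Y101.21 F1561
G1 X90.82 Y35.50
G1 X47.28 Y35.50
G1 X47.28 Y101.21
M5
G00 X24.55 Y23.29
M4 S409
G1 X67.46 Y76.37 F1561
G1 X84.99 Y147.53
G1 X50.45 Y76.57
G1 X44.30 Y12.00
G1 X61.44 Y33.69
G1 X24.55 Y23.29
M5
G00 X85.06 Y50.17
M4 S409
G1 X38.98 Y180.44 F1561
M5
G00 X5.78 Y102.36
M4 S409
G1 X37.78 Y102.36 F1561
G1 X37.78 Y48.33
G1 X5.78 Y48.33
G1 X5.78 Y102.36
M5
G00 X61.00 Y160.84
M4 S409
G1 X52.91 Y150.95 F1561
G1 X40.20 Y149.68
G1 X30.31 Y157.77
G1 X29.04 Y170.48
G1 X37.13 Y180.37
G1 X49.84 Y181.64
G1 X59.73 Y173.55
G1 X61.00 Y160.84
M5
G00 X12.19 Y169.43
M4 S409
G1 X40.41 Y169.43 F1561
G1 X40.41 Y79.90
G1 X12.19 Y79.90
G1 X12.19 Y169.43
M5
G00 X27.51 Y115.26
M4 S409
G1 X27.14 Y107.34 F1561
G1 X20.72 Y102.69
G1 X13.08 Y104.80
G1 X9.97 Y112.10
G1 X13.73 Y119.08
G1 X21.54 Y120.49
G1 X27.51 Y115.26
M5
G00 X18.21 Y144.37
M4 S409
G1 X53.98 Y144.37 F1561
G1 X53.98 Y77.87
G1 X18.21 Y77.87
G1 X18.21 Y144.37
M5
G00 X0.00 Y0.00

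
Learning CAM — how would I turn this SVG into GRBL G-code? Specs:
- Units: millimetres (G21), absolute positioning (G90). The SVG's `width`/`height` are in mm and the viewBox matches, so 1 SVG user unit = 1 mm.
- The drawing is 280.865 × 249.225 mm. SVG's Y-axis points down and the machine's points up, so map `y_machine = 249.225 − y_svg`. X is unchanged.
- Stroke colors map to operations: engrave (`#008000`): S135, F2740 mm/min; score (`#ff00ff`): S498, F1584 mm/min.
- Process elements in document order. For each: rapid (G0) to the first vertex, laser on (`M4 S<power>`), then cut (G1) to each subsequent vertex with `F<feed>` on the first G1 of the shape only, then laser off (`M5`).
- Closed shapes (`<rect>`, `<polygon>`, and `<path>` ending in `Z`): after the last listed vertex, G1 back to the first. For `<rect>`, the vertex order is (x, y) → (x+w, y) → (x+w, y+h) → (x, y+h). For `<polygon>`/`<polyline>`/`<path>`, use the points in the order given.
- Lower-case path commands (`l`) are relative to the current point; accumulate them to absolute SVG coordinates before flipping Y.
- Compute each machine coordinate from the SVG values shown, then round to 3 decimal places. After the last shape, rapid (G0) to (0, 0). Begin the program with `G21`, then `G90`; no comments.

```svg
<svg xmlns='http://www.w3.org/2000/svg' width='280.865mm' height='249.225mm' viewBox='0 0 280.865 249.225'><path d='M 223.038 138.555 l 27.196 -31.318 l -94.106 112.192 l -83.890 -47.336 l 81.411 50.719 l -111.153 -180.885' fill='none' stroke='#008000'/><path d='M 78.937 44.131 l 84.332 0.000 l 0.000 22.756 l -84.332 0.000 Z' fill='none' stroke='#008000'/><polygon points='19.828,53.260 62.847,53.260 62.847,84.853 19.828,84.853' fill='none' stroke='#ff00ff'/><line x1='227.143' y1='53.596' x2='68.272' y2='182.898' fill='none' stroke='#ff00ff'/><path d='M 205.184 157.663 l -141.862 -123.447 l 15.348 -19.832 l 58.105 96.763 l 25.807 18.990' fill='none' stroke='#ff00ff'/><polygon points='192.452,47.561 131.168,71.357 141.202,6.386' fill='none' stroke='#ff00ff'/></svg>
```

G21
G90
G0 X223.038 Y110.670
M4 S135
G1 X250.234 Y141.988 F2740
G1 X156.128 Y29.796
G1 X72.238 Y77.132
G1 X153.649 Y26.413
G1 X42.496 Y207.298
M5
G0 X78.937 Y205.094
M4 S135
G1 X163.269 Y205.094 F2740
G1 X163.269 Y182.338
G1 X78.937 Y182.338
G1 X78.937 Y205.094
M5
G0 X19.828 Y195.965
M4 S498
G1 X62.847 Y195.965 F1584
G1 X62.847 Y164.372
G1 X19.828 Y164.372
G1 X19.828 Y195.965
M5
G0 X227.143 Y195.629
M4 S498
G1 X68.272 Y66.327 F1584
M5
G0 X205.184 Y91.562
M4 S498
G1 X63.322 Y215.009 F1584
G1 X78.670 Y234.841
G1 X136.775 Y138.078
G1 X162.582 Y119.088
M5
G0 X192.452 Y201.664
M4 S498
G1 X131.168 Y177.868 F1584
G1 X141.202 Y242.839
G1 X192.452 Y201.664
M5
G0 X0.000 Y0.000

Since the viewBox matches the mm dimensions, user units are millimetres directly. The only transform is the Y-flip y_m = 249.225 − y_svg.

Shape 1 is a open polyline drawn with `<path>`. Its stroke #008000 means engrave at S135, F2740. After flipping Y the toolpath is (223.038,110.670) → (250.234,141.988) → (156.128,29.796) → (72.238,77.132) → (153.649,26.413) → (42.496,207.298).

Shape 2 is a rectangle drawn with `<path>`. Its stroke #008000 means engrave at S135, F2740. After flipping Y the toolpath is (78.937,205.094) → (163.269,205.094) → (163.269,182.338) → (78.937,182.338) → (78.937,205.094), returning to the start.

Shape 3 is a rectangle drawn with `<polygon>`. Its stroke #ff00ff means score at S498, F1584. After flipping Y the toolpath is (19.828,195.965) → (62.847,195.965) → (62.847,164.372) → (19.828,164.372) → (19.828,195.965), returning to the start.

Shape 4 is a line segment drawn with `<line>`. Its stroke #ff00ff means score at S498, F1584. After flipping Y the toolpath is (227.143,195.629) → (68.272,66.327).

Shape 5 is a open polyline drawn with `<path>`. Its stroke #ff00ff means score at S498, F1584. After flipping Y the toolpath is (205.184,91.562) → (63.322,215.009) → (78.670,234.841) → (136.775,138.078) → (162.582,119.088).

Shape 6 is a regular polygon drawn with `<polygon>`. Its stroke #ff00ff means score at S498, F1584. After flipping Y the toolpath is (192.452,201.664) → (131.168,177.868) → (141.202,242.839) → (192.452,201.664), returning to the start.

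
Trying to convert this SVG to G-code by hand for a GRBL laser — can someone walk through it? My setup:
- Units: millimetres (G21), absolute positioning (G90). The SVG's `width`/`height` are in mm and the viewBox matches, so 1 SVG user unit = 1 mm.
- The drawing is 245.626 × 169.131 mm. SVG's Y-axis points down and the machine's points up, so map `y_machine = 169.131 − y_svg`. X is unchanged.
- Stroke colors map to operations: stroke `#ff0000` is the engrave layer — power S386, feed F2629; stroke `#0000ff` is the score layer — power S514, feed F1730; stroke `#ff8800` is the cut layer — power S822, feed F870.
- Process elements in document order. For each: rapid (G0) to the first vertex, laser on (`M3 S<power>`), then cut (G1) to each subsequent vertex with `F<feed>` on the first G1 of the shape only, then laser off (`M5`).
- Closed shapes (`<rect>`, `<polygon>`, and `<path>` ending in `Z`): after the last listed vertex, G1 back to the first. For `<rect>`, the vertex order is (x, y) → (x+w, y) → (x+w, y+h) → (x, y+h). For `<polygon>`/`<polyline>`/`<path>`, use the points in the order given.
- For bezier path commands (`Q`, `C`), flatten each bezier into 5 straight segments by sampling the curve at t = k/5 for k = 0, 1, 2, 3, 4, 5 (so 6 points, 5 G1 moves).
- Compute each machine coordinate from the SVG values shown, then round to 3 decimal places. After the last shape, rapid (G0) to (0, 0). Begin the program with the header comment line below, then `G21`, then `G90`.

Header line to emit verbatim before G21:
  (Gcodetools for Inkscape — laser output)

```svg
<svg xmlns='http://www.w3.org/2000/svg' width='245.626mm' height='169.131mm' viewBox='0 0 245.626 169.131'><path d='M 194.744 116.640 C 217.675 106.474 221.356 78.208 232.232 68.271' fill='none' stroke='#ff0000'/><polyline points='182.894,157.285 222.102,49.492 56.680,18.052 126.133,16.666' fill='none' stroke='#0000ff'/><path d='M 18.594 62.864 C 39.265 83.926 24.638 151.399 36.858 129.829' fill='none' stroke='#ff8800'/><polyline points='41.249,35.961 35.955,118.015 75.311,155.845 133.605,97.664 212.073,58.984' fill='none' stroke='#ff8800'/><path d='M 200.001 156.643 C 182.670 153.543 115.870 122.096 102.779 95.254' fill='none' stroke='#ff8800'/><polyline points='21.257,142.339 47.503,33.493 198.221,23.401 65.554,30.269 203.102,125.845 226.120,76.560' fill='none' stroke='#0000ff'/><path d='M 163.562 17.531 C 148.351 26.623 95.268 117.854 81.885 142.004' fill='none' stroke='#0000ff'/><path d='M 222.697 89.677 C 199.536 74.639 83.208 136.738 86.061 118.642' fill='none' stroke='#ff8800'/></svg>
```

1 u = 1 mm; y_m = 169.131 − y.

[1] `<path>` cubic bezier, #ff0000→engrave S386 F2629: (194.744,52.491) → (206.404,60.471) → (214.714,71.047) → (220.942,82.469) → (226.358,92.990) → (232.232,100.860)

[2] `<polyline>` open polyline, #0000ff→score S514 F1730: (182.894,11.846) → (222.102,119.639) → (56.680,151.079) → (126.133,152.465)

[3] `<path>` cubic bezier, #ff8800→cut S822 F870: (18.594,106.267) → (27.258,89.144) → (30.433,67.384) → (31.103,47.490) → (32.250,35.962) → (36.858,39.302)

[4] `<polyline>` open polyline, #ff8800→cut S822 F870: (41.249,133.170) → (35.955,51.116) → (75.311,13.286) → (133.605,71.467) → (212.073,110.147)

[5] `<path>` cubic bezier, #ff8800→cut S822 F870: (200.001,12.488) → (184.492,17.486) → (162.062,27.706) → (137.665,41.565) → (116.253,57.483) → (102.779,73.877)

[6] `<polyline>` open polyline, #0000ff→score S514 F1730: (21.257,26.792) → (47.503,135.638) → (198.221,145.730) → (65.554,138.862) → (203.102,43.286) → (226.120,92.571)

[7] `<path>` cubic bezier, #0000ff→score S514 F1730: (163.562,151.600) → (150.511,137.482) → (132.095,110.813) → (112.036,78.756) → (94.058,48.473) → (81.885,27.127)

[8] `<path>` cubic bezier, #ff8800→cut S822 F870: (222.697,79.454) → (199.319,80.479) → (163.774,70.543) → (126.254,57.198) → (96.952,47.996) → (86.061,50.489)

(Gcodetools for Inkscape — laser output)
G21
G90
G0 X194.744 Y52.491
M3 S386
G1 X206.404 Y60.471 F2629
G1 X214.714 Y71.047
G1 X220.942 Y82.469
G1 X226.358 Y92.990
G1 X232.232 Y100.860
M5
G0 X182.894 Y11.846
M3 S514
G1 X222.102 Y119.639 F1730
G1 X56.680 Y151.079
G1 X126.133 Y152.465
M5
G0 X18.594 Y106.267
M3 S822
G1 X27.258 Y89.144 F870
G1 X30.433 Y67.384
G1 X31.103 Y47.490
G1 X32.250 Y35.962
G1 X36.858 Y39.302
M5
G0 X41.249 Y133.170
M3 S822
G1 X35.955 Y51.116 F870
G1 X75.311 Y13.286
G1 X133.605 Y71.467
G1 X212.073 Y110.147
M5
G0 X200.001 Y12.488
M3 S822
G1 X184.492 Y17.486 F870
G1 X162.062 Y27.706
G1 X137.665 Y41.565
G1 X116.253 Y57.483
G1 X102.779 Y73.877
M5
G0 X21.257 Y26.792
M3 S514
G1 X47.503 Y135.638 F1730
G1 X198.221 Y145.730
G1 X65.554 Y138.862
G1 X203.102 Y43.286
G1 X226.120 Y92.571
M5
G0 X163.562 Y151.600
M3 S514
G1 X150.511 Y137.482 F1730
G1 X132.095 Y110.813
G1 X112.036 Y78.756
G1 X94.058 Y48.473
G1 X81.885 Y27.127
M5
G0 X222.697 Y79.454
M3 S822
G1 X199.319 Y80.479 F870
G1 X163.774 Y70.543
G1 X126.254 Y57.198
G1 X96.952 Y47.996
G1 X86.061 Y50.489
M5
G0 X0.000 Y0.000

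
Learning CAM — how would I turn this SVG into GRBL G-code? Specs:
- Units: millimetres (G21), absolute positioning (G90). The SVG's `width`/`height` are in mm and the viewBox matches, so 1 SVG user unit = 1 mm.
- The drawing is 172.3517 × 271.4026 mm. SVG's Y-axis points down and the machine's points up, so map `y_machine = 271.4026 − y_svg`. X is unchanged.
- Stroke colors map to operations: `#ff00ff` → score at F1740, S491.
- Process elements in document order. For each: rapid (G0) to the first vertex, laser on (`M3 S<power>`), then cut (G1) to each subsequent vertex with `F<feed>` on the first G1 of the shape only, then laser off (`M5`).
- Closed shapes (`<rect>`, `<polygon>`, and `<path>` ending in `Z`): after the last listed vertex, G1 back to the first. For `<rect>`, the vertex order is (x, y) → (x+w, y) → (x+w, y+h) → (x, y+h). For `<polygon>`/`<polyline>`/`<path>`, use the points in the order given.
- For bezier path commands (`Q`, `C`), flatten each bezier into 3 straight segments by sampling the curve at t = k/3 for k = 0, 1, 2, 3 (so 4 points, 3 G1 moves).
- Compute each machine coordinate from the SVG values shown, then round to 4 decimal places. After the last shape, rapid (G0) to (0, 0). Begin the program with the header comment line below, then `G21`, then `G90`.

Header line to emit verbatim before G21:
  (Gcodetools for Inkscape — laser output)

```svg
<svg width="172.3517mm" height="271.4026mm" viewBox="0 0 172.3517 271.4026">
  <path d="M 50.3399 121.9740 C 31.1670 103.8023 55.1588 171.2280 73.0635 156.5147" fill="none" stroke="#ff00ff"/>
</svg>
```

(Gcodetools for Inkscape — laser output)
G21
G90
G0 X50.3399 Y149.4286
M3 S491
G1 X43.7311 Y145.2803 F1740
G1 X54.9539 Y121.3418
G1 X73.0635 Y114.8879
M5
G0 X0.0000 Y0.0000

viewBox `0 0 172.3517 271.4026` with mm width/height → 1 unit = 1 mm. Flip: y_m = 271.4026 − y_svg.

**Shape 1** — `<path>` cubic bezier, stroke `#ff00ff` → score (S491, F1740). Control points (SVG): P0=(50.3399,121.9740), P1=(31.1670,103.8023), P2=(55.1588,171.2280), P3=(73.0635,156.5147); sampled at t=k/3. Machine vertices: (50.3399,149.4286) → (43.7311,145.2803) → (54.9539,121.3418) → (73.0635,114.8879). Open path.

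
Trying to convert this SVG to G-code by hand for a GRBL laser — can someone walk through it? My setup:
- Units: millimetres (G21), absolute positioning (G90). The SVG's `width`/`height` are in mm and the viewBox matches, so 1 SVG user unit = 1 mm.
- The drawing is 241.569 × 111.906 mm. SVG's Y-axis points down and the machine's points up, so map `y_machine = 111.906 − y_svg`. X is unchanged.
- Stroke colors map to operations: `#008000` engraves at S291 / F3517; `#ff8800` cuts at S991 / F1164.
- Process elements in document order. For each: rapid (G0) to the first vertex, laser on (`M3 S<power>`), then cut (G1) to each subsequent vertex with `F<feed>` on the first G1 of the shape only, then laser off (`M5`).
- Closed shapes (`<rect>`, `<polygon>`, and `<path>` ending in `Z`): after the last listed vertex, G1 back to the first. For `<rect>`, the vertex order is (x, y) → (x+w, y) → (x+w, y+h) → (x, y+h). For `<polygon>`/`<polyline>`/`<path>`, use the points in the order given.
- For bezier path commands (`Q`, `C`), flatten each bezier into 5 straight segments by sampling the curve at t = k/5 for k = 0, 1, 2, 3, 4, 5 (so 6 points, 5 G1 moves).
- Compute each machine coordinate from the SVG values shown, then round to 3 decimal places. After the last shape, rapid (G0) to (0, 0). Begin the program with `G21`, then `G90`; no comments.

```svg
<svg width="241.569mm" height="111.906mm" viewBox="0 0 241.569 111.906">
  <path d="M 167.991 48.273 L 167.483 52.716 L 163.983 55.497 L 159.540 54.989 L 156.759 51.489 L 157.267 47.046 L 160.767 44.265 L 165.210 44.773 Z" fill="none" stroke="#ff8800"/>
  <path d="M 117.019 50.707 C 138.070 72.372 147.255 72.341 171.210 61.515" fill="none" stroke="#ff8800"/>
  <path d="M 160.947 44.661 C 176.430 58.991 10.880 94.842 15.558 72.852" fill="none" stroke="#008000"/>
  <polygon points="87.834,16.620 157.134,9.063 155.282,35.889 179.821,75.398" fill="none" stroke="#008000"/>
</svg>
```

Since the viewBox matches the mm dimensions, user units are millimetres directly. The only transform is the Y-flip y_m = 111.906 − y_svg.

Shape 1 is a regular polygon drawn with `<path>`. Its stroke #ff8800 means cut at S991, F1164. After flipping Y the toolpath is (167.991,63.633) → (167.483,59.190) → (163.983,56.409) → (159.540,56.917) → (156.759,60.417) → (157.267,64.860) → (160.767,67.641) → (165.210,67.133) → (167.991,63.633), returning to the start.

Shape 2 is a cubic bezier drawn with `<path>`. Its stroke #ff8800 means cut at S991, F1164. After flipping Y the toolpath is (117.019,61.199) → (128.439,50.716) → (138.289,44.917) → (147.849,43.279) → (158.396,45.278) → (171.210,50.391).

Shape 3 is a cubic bezier drawn with `<path>`. Its stroke #008000 means engrave at S291, F3517. After flipping Y the toolpath is (160.947,67.245) → (151.323,56.699) → (115.111,44.798) → (69.173,35.351) → (30.368,32.166) → (15.558,39.054).

Shape 4 is a closed polygon drawn with `<polygon>`. Its stroke #008000 means engrave at S291, F3517. After flipping Y the toolpath is (87.834,95.286) → (157.134,102.843) → (155.282,76.017) → (179.821,36.508) → (87.834,95.286), returning to the start.

G21
G90
G0 X167.991 Y63.633
M3 S991
G1 X167.483 Y59.190 F1164
G1 X163.983 Y56.409
G1 X159.540 Y56.917
G1 X156.759 Y60.417
G1 X157.267 Y64.860
G1 X160.767 Y67.641
G1 X165.210 Y67.133
G1 X167.991 Y63.633
M5
G0 X117.019 Y61.199
M3 S991
G1 X128.439 Y50.716 F1164
G1 X138.289 Y44.917
G1 X147.849 Y43.279
G1 X158.396 Y45.278
G1 X171.210 Y50.391
M5
G0 X160.947 Y67.245
M3 S291
G1 X151.323 Y56.699 F3517
G1 X115.111 Y44.798
G1 X69.173 Y35.351
G1 X30.368 Y32.166
G1 X15.558 Y39.054
M5
G0 X87.834 Y95.286
M3 S291
G1 X157.134 Y102.843 F3517
G1 X155.282 Y76.017
G1 X179.821 Y36.508
G1 X87.834 Y95.286
M5
G0 X0.000 Y0.000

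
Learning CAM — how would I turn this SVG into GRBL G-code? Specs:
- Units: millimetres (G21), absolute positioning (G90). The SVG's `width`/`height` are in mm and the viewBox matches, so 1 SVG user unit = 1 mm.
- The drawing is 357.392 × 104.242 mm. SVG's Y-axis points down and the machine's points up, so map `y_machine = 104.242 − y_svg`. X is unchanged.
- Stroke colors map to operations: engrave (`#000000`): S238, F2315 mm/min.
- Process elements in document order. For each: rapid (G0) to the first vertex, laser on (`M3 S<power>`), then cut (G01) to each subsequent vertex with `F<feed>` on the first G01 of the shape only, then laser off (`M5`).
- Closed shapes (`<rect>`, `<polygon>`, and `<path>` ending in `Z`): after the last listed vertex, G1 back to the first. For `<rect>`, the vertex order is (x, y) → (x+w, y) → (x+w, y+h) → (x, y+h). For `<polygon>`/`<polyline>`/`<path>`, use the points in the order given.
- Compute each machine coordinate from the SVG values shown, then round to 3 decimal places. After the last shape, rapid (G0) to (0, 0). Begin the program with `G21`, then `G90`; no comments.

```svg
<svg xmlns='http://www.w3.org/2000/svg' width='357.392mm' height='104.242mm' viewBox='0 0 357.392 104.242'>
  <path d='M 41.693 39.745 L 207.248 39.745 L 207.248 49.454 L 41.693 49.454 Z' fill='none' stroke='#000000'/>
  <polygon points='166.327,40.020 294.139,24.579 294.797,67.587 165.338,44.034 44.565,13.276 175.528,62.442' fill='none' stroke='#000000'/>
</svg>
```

1 u = 1 mm; y_m = 104.242 − y.

[1] `<path>` rectangle, #000000→engrave S238 F2315: (41.693,64.497) → (207.248,64.497) → (207.248,54.788) → (41.693,54.788) → (41.693,64.497) (closed)

[2] `<polygon>` closed polygon, #000000→engrave S238 F2315: (166.327,64.222) → (294.139,79.663) → (294.797,36.655) → (165.338,60.208) → (44.565,90.966) → (175.528,41.800) → (166.327,64.222) (closed)

G21
G90
G0 X41.693 Y64.497
M3 S238
G01 X207.248 Y64.497 F2315
G01 X207.248 Y54.788
G01 X41.693 Y54.788
G01 X41.693 Y64.497
M5
G0 X166.327 Y64.222
M3 S238
G01 X294.139 Y79.663 F2315
G01 X294.797 Y36.655
G01 X165.338 Y60.208
G01 X44.565 Y90.966
G01 X175.528 Y41.800
G01 X166.327 Y64.222
M5
G0 X0.000 Y0.000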